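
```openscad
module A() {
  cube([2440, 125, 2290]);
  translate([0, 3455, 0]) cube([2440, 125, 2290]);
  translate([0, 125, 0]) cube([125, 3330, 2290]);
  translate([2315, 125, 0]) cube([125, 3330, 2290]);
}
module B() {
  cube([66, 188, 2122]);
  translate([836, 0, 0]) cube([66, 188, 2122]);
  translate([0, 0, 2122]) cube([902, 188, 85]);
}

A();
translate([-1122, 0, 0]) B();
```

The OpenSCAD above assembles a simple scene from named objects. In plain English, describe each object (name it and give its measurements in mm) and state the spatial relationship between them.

A is the wall frame of a small rectangular building: four walls, each 2290 mm tall and 125 mm thick, enclosing a footprint 2440 mm (x) by 3580 mm (y) outside-to-outside, with no floor or roof. The front and back walls (the −y and +y sides) span the full width; the two side walls fit between them.

B is a door frame. The clear opening is 770 mm wide and 2122 mm high. Two 66 mm wide jambs, 188 mm deep, stand either side of the opening from the floor to the top of the opening. A 85 mm thick head sits across the top of both jambs, spanning the full outside width of the frame.

The door frame is on the floor beside the house frame on its −x side.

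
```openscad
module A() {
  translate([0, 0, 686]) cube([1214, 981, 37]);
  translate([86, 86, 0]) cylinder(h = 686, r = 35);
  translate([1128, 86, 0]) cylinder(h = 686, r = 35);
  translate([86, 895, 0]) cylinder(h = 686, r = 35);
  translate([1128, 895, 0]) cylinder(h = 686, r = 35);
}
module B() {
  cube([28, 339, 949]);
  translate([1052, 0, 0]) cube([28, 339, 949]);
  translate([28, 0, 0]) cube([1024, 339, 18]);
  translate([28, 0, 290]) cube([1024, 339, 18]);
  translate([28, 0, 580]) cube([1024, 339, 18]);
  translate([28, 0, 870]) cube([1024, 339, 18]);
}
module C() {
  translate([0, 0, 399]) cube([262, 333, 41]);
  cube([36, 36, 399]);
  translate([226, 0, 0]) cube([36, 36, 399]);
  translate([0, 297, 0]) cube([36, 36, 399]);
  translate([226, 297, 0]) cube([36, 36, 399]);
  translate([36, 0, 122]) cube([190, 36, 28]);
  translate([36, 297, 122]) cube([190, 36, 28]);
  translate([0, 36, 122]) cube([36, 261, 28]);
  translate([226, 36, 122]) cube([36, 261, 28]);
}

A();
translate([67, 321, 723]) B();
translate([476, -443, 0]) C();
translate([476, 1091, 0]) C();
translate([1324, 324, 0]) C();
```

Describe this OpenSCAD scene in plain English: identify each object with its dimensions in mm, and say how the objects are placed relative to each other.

A is a rectangular dining table. The top is 1214×981×37 mm with its upper surface at z = 723 mm. It stands on four round legs of 70 mm diameter, each leg's bounding box inset 51 mm from the nearest pair of top edges, running from the floor to the underside of the top.

B is a bookshelf 1080 mm wide overall, 339 mm deep and 949 mm tall. The two sides are 28 mm thick vertical panels. 4 horizontal shelves of 18 mm thickness span between the inner faces of the sides; the lowest shelf sits on the floor and shelves are stacked with a clear vertical gap of 272 mm between each pair.

C is a simple wooden stool: a rectangular seat 262 mm (x) by 333 mm (y), 41 mm thick, top face at z = 440 mm, on four square legs, each 36×36 mm in cross-section. The legs rest on z = 0, each flush with a corner of the seat. Four stretchers, 36 mm wide and 28 mm tall, connect adjacent legs with their undersides at z = 122 mm, each running between the inner faces of the legs it joins and aligned with the legs' outer faces on the other axis.

The bookshelf is on top of the table, centred. Three stools sit around the table at the −y, +y, +x sides.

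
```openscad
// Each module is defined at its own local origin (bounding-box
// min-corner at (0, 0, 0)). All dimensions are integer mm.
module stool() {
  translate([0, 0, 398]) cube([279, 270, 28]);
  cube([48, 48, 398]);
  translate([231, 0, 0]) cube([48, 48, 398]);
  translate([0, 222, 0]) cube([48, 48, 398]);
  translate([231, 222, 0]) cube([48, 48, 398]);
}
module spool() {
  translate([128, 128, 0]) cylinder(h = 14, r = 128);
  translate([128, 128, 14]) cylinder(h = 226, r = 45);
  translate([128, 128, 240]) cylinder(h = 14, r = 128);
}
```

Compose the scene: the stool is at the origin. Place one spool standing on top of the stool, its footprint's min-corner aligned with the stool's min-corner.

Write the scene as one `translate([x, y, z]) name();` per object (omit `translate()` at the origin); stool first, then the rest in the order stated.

stool();
translate([0, 0, 426]) spool();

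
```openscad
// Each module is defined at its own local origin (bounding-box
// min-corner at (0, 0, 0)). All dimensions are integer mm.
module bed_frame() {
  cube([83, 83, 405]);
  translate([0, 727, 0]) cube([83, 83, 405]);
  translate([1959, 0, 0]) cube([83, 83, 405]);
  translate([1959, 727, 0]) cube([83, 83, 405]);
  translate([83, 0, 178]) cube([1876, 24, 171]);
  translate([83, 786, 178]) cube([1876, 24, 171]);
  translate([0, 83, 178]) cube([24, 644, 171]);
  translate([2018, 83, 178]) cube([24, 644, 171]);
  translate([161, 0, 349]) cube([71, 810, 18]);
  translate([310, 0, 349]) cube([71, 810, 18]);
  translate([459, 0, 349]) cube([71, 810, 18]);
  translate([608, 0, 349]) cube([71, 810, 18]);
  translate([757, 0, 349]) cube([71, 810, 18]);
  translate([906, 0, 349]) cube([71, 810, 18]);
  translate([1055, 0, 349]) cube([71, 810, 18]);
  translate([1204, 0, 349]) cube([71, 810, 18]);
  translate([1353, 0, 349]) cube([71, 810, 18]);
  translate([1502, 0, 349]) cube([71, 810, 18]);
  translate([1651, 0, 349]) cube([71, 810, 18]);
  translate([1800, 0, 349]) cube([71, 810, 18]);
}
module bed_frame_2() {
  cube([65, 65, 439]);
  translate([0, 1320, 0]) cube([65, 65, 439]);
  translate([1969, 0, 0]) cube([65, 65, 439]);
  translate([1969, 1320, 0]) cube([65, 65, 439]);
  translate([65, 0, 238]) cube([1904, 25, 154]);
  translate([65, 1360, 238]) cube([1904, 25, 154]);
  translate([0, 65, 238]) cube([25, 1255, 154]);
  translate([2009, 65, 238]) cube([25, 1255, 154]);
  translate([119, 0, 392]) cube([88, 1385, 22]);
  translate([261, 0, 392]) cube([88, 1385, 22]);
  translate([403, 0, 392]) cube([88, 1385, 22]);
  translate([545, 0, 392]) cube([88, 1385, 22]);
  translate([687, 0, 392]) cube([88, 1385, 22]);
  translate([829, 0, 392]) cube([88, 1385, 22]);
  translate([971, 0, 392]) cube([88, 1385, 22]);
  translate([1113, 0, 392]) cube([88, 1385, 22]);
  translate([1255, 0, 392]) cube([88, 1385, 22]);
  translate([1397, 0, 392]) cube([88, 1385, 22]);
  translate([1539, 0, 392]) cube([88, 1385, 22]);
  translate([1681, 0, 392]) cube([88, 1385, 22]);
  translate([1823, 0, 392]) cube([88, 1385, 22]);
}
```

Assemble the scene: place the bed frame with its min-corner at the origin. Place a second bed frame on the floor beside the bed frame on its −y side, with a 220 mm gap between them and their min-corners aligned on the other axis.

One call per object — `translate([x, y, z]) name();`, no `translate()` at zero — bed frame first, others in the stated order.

bed_frame();
translate([0, -1605, 0]) bed_frame_2();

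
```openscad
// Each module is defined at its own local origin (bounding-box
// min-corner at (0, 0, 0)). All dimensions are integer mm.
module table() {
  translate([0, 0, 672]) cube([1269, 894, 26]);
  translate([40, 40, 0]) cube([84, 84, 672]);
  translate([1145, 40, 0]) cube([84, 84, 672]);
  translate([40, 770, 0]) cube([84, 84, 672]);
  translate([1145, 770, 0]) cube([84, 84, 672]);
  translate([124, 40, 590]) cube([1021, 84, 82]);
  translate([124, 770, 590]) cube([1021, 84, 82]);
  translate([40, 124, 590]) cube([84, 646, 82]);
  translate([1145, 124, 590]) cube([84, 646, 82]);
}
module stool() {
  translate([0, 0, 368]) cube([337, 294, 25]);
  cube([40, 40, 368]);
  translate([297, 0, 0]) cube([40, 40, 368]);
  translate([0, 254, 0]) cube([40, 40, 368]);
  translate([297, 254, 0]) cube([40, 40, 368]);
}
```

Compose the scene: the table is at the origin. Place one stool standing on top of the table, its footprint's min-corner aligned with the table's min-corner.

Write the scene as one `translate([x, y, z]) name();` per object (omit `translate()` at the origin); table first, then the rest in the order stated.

table();
translate([0, 0, 698]) stool();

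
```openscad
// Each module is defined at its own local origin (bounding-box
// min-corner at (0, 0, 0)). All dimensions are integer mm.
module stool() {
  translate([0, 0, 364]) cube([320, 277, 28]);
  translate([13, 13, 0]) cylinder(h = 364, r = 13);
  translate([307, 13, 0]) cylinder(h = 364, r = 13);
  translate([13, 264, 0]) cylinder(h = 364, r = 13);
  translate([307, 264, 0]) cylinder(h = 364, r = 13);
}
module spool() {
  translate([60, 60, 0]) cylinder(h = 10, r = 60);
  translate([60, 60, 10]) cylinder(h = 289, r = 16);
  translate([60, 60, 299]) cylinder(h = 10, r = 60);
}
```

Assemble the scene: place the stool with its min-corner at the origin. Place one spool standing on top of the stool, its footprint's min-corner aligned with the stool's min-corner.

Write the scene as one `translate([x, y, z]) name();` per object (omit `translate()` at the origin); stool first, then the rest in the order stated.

stool();
translate([0, 0, 392]) spool();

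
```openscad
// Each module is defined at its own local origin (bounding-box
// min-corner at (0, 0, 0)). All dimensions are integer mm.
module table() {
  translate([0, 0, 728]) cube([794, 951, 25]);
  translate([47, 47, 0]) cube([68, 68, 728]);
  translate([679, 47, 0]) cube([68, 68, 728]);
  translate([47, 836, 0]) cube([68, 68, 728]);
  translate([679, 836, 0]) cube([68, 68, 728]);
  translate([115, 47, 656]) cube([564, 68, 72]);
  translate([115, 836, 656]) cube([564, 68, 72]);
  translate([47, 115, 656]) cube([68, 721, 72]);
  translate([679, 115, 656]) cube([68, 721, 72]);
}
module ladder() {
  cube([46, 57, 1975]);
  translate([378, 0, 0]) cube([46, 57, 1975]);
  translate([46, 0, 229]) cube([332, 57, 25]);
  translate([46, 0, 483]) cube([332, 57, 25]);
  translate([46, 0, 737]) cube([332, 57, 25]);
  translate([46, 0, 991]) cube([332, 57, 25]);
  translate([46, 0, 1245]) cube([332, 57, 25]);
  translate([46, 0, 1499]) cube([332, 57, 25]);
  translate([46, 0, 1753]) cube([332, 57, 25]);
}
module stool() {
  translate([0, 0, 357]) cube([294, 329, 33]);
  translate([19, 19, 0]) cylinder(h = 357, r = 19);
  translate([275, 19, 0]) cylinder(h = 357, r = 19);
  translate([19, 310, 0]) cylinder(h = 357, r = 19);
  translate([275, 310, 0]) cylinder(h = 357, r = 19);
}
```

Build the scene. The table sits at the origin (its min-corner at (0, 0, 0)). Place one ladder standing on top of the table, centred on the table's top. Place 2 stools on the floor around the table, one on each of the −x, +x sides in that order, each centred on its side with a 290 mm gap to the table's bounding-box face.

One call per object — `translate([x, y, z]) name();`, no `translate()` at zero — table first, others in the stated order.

table();
translate([185, 447, 753]) ladder();
translate([-584, 311, 0]) stool();
translate([1084, 311, 0]) stool();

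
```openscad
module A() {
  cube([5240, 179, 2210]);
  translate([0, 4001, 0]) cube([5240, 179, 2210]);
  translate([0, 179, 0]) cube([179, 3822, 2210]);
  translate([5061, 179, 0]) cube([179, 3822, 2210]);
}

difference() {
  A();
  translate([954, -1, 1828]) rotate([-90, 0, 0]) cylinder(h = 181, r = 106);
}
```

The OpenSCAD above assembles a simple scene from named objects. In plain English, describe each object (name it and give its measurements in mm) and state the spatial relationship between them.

A is the wall frame of a small rectangular building: four walls, each 2210 mm tall and 179 mm thick, enclosing a footprint 5240 mm (x) by 4180 mm (y) outside-to-outside, with no floor or roof. The front and back walls (the −y and +y sides) span the full width; the two side walls fit between them.

The house frame has a circular hole of radius 106 mm through its front wall, centred at (x = 954, z = 1828).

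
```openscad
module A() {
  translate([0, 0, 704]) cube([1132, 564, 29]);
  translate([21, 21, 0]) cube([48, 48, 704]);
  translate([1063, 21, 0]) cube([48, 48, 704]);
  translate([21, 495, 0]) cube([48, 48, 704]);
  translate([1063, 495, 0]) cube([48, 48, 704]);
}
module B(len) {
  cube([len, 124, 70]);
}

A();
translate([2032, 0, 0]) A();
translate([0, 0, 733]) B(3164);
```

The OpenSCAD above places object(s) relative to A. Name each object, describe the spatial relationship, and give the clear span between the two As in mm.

Second table starts at x = 2032; first ends at x = 1132; clear span = 2032 − 1132 = 900 mm.

A is a table. B is a beam. A beam spans the tops of two tables. The clear span between the two tables is 900 mm.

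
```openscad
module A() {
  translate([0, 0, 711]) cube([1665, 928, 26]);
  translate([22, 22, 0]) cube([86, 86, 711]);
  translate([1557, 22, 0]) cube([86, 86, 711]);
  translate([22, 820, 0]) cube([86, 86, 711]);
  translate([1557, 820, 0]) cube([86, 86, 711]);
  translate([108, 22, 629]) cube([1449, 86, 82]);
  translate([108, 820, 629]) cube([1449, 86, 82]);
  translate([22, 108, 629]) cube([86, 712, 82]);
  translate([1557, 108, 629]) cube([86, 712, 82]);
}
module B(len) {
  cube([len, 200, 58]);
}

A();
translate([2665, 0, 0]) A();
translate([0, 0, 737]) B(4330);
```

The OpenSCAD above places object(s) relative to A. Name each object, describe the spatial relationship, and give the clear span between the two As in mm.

Second table starts at x = 2665; first ends at x = 1665; clear span = 2665 − 1665 = 1000 mm.

A is a table. B is a beam. A beam spans the tops of two tables. The clear span between the two tables is 1000 mm.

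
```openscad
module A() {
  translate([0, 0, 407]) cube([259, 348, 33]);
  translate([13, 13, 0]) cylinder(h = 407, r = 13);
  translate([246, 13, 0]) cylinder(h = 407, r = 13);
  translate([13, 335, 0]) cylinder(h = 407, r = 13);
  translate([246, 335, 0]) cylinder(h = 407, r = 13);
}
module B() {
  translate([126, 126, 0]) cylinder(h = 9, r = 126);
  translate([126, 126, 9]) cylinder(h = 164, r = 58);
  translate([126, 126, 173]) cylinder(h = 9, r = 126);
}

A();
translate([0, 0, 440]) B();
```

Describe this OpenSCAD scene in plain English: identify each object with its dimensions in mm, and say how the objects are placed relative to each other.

A is a simple wooden stool: a rectangular seat 259 mm (x) by 348 mm (y), 33 mm thick, top face at z = 440 mm, on four round legs, each 26 mm in diameter. The legs rest on z = 0, each leg's axis is inset half a diameter from the nearest pair of seat edges (so the leg's bounding box is flush with the corner).

B is a spool: two coaxial disc flanges of radius 126 mm and thickness 9 mm, joined by a core cylinder of radius 58 mm and height 164 mm. The lower flange rests on z = 0 and the three cylinders share a vertical axis.

The spool is on top of the stool.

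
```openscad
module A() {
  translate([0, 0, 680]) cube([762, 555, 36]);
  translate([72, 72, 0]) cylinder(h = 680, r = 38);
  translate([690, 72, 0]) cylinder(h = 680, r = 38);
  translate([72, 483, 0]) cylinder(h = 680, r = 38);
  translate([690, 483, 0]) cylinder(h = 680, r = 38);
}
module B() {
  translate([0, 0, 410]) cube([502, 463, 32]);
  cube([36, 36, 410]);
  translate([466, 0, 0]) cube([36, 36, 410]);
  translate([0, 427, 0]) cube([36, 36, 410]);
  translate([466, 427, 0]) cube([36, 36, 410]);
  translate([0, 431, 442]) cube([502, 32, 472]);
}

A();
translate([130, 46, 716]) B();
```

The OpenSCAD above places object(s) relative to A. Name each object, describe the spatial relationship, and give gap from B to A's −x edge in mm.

The chair's min-x is at 130; the table's min-x is 0; gap = 130 mm.

A is a table. B is a chair. The chair is on top of the table, centred. The gap from the chair to the table's −x edge is 130 mm.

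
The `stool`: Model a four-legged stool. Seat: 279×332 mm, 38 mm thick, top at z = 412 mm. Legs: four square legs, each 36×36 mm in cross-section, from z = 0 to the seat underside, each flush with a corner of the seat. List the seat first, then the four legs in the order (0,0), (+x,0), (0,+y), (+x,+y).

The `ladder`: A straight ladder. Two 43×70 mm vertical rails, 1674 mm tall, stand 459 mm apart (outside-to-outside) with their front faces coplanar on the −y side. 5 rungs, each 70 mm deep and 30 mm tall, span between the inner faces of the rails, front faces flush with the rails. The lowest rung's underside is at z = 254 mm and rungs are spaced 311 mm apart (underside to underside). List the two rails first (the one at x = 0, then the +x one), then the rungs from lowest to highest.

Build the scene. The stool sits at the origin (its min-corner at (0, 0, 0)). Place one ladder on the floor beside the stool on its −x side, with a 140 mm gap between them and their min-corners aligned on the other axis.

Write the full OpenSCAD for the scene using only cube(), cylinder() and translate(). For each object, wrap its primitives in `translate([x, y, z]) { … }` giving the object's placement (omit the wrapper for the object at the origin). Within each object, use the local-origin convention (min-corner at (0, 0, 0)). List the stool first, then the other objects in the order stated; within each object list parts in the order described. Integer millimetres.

translate([0, 0, 374]) cube([279, 332, 38]);
cube([36, 36, 374]);
translate([243, 0, 0]) cube([36, 36, 374]);
translate([0, 296, 0]) cube([36, 36, 374]);
translate([243, 296, 0]) cube([36, 36, 374]);
translate([-599, 0, 0]) {
  cube([43, 70, 1674]);
  translate([416, 0, 0]) cube([43, 70, 1674]);
  translate([43, 0, 254]) cube([373, 70, 30]);
  translate([43, 0, 565]) cube([373, 70, 30]);
  translate([43, 0, 876]) cube([373, 70, 30]);
  translate([43, 0, 1187]) cube([373, 70, 30]);
  translate([43, 0, 1498]) cube([373, 70, 30]);
}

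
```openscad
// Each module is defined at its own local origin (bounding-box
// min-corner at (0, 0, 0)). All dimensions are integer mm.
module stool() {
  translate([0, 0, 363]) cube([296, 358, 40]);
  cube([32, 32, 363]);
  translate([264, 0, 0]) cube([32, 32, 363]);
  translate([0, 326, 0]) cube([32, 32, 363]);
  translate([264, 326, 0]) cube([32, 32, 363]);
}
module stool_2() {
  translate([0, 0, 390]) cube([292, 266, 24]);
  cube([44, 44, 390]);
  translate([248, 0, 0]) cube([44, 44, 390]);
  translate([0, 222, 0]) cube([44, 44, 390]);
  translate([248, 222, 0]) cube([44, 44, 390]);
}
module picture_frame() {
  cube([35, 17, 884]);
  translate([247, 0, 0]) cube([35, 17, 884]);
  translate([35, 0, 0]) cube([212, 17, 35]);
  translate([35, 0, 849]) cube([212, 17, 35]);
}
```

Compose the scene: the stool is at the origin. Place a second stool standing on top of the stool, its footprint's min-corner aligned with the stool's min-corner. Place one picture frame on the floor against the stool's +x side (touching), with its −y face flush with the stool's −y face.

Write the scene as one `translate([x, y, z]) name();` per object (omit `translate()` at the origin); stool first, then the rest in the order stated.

stool();
translate([0, 0, 403]) stool_2();
translate([296, 0, 0]) picture_frame();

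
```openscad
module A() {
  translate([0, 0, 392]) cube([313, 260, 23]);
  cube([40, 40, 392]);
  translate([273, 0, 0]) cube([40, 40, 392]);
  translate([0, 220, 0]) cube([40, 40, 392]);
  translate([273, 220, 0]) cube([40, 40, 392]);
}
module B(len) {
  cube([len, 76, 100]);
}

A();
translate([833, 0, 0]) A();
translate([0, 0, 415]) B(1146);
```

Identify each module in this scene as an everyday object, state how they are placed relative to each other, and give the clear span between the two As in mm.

Second stool starts at x = 833; first ends at x = 313; clear span = 833 − 313 = 520 mm.

A is a stool. B is a beam. A beam spans the tops of two stools. The clear span between the two stools is 520 mm.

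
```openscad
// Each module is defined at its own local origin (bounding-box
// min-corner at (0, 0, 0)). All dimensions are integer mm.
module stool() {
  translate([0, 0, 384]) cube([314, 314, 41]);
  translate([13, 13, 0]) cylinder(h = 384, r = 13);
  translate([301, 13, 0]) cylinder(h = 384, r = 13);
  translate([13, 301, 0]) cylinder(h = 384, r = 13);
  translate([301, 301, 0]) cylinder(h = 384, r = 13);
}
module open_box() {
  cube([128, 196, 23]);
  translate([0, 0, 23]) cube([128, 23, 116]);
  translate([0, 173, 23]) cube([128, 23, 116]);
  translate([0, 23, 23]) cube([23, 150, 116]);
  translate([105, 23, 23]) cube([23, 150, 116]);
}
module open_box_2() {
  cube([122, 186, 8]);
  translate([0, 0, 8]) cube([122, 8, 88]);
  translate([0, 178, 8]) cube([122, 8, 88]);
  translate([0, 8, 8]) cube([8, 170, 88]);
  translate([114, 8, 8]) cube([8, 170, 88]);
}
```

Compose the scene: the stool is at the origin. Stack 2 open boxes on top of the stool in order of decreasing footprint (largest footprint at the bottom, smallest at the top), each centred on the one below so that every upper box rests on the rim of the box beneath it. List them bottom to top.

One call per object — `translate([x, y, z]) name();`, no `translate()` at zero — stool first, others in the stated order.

stool();
translate([93, 59, 425]) open_box();
translate([96, 64, 564]) open_box_2();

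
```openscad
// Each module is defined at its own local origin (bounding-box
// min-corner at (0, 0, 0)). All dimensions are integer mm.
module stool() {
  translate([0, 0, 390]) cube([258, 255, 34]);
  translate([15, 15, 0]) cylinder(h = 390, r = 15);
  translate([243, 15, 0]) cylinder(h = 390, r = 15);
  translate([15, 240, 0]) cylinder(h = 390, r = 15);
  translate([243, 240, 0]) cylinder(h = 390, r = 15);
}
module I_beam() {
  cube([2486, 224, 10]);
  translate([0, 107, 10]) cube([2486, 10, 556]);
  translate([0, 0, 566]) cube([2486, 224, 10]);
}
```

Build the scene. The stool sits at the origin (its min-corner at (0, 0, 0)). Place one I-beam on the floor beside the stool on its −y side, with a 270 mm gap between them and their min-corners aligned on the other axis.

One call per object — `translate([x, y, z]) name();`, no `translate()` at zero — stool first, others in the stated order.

stool();
translate([0, -494, 0]) I_beam();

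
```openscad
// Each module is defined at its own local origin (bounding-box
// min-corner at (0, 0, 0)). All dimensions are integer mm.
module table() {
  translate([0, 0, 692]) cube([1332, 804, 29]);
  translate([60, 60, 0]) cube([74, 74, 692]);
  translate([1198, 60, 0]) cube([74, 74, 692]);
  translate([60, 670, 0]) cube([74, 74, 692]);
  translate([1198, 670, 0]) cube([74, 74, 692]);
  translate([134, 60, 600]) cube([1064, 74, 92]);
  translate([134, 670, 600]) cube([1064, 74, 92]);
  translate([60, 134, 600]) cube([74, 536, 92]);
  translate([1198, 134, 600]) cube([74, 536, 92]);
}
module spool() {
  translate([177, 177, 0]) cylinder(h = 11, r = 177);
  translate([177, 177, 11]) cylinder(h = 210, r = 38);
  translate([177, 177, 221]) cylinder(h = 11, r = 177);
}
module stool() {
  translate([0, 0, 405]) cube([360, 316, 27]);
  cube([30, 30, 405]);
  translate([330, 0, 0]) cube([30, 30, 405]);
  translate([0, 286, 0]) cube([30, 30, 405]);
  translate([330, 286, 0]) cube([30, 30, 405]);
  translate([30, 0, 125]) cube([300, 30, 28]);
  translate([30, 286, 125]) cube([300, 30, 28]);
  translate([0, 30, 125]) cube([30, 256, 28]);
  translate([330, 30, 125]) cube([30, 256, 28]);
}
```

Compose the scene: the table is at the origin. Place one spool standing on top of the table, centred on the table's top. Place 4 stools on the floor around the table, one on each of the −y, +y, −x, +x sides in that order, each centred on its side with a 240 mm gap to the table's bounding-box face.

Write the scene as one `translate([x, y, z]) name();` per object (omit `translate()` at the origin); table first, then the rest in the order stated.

table();
translate([489, 225, 721]) spool();
translate([486, -556, 0]) stool();
translate([486, 1044, 0]) stool();
translate([-600, 244, 0]) stool();
translate([1572, 244, 0]) stool();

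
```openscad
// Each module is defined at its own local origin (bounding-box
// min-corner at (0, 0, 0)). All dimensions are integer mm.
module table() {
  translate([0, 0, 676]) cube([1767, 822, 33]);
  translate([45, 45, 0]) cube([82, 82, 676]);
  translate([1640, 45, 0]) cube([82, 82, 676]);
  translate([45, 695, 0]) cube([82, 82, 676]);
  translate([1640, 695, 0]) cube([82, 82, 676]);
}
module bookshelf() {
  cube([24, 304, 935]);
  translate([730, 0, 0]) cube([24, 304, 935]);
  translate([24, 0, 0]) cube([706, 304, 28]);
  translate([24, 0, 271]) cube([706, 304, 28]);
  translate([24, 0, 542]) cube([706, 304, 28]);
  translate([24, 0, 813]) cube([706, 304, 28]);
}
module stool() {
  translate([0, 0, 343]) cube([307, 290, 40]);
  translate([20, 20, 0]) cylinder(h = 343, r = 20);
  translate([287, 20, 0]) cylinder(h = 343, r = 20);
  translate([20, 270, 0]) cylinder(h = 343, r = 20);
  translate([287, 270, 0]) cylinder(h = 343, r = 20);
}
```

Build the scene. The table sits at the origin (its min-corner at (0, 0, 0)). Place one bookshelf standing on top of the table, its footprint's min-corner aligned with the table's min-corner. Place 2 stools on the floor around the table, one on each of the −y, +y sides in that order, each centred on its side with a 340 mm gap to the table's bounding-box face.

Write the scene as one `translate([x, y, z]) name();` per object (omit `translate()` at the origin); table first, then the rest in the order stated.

table();
translate([0, 0, 709]) bookshelf();
translate([730, -630, 0]) stool();
translate([730, 1162, 0]) stool();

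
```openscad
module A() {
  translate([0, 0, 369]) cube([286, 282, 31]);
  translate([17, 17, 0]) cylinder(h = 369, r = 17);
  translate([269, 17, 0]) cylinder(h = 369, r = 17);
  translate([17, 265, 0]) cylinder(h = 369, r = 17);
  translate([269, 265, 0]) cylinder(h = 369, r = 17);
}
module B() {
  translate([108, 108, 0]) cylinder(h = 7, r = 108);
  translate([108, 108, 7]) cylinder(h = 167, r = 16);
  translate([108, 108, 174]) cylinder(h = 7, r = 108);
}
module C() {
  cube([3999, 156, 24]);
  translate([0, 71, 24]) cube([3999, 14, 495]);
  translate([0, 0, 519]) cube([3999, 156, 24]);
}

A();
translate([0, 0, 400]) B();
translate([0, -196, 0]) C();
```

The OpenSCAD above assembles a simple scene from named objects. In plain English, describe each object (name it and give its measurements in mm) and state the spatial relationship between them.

A is a four-legged stool. The seat is 286×282 mm, 31 mm thick, top at z = 400 mm. It stands on four round legs, each 34 mm in diameter, from z = 0 to the seat underside, each leg's axis is inset half a diameter from the nearest pair of seat edges (so the leg's bounding box is flush with the corner).

B is a spool: two coaxial disc flanges of radius 108 mm and thickness 7 mm, joined by a core cylinder of radius 16 mm and height 167 mm. The lower flange rests on z = 0 and the three cylinders share a vertical axis.

C is an I-beam lying along x, 3999 mm long. Overall section height 543 mm. Two flanges 156 mm wide (y) and 24 mm thick, one on the floor and one at the top; a web 14 mm thick runs between them, centred on the flange width.

The spool is on top of the stool. The I-beam is on the floor beside the stool on its −y side.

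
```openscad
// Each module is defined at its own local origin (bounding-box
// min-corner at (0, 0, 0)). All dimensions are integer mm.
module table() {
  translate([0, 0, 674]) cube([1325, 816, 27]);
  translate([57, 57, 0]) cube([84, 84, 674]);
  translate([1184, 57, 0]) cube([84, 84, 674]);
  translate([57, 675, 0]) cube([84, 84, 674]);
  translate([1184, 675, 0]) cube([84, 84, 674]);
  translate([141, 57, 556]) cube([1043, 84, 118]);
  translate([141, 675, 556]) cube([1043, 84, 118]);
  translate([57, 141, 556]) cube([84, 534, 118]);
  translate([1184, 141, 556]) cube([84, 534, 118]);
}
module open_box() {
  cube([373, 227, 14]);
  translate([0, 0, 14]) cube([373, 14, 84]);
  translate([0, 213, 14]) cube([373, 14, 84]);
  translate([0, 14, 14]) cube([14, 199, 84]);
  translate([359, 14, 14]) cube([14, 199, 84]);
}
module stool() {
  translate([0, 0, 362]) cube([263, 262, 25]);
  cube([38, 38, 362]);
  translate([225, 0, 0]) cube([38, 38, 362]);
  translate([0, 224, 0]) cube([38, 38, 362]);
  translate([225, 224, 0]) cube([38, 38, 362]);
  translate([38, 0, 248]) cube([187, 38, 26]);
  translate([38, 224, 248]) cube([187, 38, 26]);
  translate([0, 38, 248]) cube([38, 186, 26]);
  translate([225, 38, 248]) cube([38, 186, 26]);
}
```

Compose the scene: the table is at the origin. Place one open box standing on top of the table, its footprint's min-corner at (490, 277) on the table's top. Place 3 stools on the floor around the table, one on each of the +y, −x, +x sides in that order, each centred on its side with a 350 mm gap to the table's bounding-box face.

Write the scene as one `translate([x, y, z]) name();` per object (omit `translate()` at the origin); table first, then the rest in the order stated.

table();
translate([490, 277, 701]) open_box();
translate([531, 1166, 0]) stool();
translate([-613, 277, 0]) stool();
translate([1675, 277, 0]) stool();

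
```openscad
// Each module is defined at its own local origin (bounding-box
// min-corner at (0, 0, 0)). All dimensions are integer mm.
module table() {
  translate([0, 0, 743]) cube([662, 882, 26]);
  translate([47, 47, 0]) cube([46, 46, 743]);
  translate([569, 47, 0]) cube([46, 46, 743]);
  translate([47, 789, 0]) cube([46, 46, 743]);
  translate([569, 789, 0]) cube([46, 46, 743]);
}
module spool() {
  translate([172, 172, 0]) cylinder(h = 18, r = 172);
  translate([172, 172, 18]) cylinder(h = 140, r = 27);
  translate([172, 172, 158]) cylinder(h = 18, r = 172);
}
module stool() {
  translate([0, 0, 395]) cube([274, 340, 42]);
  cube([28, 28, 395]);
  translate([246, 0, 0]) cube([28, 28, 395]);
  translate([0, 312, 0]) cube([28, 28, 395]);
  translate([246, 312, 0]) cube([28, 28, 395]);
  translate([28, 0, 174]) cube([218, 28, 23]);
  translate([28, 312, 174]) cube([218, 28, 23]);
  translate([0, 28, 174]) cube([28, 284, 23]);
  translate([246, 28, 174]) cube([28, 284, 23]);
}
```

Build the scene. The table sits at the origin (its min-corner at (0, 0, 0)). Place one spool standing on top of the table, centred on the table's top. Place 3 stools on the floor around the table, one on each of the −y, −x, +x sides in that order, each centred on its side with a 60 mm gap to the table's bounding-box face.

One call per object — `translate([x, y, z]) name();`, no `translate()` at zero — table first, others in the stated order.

table();
translate([159, 269, 769]) spool();
translate([194, -400, 0]) stool();
translate([-334, 271, 0]) stool();
translate([722, 271, 0]) stool();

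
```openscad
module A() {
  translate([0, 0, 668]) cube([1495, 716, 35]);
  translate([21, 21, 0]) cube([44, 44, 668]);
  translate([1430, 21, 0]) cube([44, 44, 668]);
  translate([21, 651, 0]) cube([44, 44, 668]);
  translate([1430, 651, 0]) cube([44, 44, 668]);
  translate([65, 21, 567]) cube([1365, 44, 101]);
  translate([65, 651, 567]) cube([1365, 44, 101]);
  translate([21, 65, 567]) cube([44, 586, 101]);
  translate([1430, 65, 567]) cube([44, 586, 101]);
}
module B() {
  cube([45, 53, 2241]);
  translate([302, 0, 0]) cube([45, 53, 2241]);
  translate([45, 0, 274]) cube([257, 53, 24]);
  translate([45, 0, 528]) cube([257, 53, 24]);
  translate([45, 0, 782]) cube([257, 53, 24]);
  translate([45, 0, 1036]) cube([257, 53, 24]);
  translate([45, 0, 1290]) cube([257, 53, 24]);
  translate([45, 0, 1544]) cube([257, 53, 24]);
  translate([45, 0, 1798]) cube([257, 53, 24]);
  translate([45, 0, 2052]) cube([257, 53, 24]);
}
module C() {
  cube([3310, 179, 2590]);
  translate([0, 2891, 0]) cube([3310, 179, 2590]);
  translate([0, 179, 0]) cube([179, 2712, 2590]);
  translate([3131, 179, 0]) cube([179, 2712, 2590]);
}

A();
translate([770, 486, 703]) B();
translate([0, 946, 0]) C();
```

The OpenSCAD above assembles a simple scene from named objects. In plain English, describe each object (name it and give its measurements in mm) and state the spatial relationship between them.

A is a rectangular dining table. The top is 1495×716×35 mm with its upper surface at z = 703 mm. It stands on four 44×44 mm square legs, each inset 21 mm from the nearest pair of top edges, running from the floor to the underside of the top. Four apron rails, 44 mm thick and 101 mm tall, run between adjacent legs with their top edges flush with the underside of the top and their outer faces flush with the legs' outer faces.

B is a wooden ladder with two side rails of 45×53 mm section and 2241 mm height, set 347 mm apart overall. Between them run 8 rectangular rungs (53 mm deep, 24 mm thick), front faces flush with the rails' −y face. The bottom of the first rung is 274 mm above the floor and each subsequent rung is 254 mm higher than the one below.

C is the wall frame of a small rectangular building: four walls, each 2590 mm tall and 179 mm thick, enclosing a footprint 3310 mm (x) by 3070 mm (y) outside-to-outside, with no floor or roof. The front and back walls (the −y and +y sides) span the full width; the two side walls fit between them.

The ladder is on top of the table. The house frame is on the floor beside the table on its +y side.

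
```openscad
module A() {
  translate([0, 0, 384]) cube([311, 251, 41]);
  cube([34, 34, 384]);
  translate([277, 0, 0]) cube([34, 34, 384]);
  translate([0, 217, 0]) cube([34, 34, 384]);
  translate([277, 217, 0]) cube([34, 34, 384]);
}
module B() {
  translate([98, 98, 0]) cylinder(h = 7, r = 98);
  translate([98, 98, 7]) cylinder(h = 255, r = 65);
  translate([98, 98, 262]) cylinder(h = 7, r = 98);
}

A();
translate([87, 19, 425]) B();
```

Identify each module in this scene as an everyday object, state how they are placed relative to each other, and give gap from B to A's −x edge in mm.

The spool's min-x is at 87; the stool's min-x is 0; gap = 87 mm.

A is a stool. B is a spool. The spool is on top of the stool. The gap from the spool to the stool's −x edge is 87 mm.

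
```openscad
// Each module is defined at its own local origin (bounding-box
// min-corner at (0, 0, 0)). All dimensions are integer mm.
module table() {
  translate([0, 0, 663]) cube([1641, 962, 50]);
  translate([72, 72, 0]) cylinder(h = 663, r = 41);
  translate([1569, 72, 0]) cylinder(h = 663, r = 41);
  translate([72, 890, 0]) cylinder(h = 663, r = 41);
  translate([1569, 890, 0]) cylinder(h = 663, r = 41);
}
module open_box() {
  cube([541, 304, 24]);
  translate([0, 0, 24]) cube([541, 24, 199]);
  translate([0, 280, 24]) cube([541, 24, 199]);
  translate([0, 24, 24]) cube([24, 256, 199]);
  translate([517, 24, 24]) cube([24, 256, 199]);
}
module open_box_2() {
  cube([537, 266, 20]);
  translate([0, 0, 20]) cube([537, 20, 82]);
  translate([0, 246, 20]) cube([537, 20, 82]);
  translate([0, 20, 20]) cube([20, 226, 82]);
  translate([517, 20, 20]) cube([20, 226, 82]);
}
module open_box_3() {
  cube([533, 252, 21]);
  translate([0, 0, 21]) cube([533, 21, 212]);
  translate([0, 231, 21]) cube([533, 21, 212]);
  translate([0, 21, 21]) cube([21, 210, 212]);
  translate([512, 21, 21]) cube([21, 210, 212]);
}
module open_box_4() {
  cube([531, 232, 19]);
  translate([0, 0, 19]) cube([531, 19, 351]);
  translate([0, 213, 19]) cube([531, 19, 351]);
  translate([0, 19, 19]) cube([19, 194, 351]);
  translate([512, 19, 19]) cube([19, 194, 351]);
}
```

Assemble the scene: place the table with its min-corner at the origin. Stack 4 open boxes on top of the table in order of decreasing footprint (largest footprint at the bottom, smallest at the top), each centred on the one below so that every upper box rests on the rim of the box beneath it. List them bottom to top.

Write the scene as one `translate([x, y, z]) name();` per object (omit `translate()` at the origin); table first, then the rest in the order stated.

table();
translate([550, 329, 713]) open_box();
translate([552, 348, 936]) open_box_2();
translate([554, 355, 1038]) open_box_3();
translate([555, 365, 1271]) open_box_4();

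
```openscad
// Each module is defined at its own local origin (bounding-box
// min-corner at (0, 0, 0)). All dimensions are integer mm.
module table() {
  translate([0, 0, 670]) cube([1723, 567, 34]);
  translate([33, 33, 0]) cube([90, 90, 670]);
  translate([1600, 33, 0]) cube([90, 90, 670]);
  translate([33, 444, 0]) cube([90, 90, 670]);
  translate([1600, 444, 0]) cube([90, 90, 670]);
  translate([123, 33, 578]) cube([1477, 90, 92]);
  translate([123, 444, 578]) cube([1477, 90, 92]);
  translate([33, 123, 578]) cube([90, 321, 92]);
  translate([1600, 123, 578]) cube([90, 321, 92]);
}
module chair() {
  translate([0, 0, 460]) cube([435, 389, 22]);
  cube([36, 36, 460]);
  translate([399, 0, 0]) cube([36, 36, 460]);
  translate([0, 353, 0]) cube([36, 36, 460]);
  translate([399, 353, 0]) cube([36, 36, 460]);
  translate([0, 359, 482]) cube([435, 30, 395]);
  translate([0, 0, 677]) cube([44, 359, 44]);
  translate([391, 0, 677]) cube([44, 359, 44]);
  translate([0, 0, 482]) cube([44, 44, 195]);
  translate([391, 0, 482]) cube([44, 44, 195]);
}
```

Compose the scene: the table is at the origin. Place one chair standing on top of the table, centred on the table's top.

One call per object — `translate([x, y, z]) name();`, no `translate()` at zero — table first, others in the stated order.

table();
translate([644, 89, 704]) chair();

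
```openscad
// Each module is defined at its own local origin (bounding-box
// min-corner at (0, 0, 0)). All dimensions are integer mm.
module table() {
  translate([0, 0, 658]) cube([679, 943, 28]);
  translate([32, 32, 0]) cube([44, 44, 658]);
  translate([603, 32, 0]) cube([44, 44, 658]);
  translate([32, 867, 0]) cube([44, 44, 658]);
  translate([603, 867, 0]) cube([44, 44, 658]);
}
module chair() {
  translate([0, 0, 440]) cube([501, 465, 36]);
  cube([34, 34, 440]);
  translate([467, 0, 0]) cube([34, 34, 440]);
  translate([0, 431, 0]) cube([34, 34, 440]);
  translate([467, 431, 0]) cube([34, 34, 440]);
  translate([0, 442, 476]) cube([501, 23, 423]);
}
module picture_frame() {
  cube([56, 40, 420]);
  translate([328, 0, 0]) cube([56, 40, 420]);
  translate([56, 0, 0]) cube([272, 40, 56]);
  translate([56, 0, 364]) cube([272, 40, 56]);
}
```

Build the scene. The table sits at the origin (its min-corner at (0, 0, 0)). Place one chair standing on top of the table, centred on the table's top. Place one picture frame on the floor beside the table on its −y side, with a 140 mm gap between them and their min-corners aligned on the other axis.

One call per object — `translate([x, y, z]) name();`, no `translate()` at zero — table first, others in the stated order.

table();
translate([89, 239, 686]) chair();
translate([0, -180, 0]) picture_frame();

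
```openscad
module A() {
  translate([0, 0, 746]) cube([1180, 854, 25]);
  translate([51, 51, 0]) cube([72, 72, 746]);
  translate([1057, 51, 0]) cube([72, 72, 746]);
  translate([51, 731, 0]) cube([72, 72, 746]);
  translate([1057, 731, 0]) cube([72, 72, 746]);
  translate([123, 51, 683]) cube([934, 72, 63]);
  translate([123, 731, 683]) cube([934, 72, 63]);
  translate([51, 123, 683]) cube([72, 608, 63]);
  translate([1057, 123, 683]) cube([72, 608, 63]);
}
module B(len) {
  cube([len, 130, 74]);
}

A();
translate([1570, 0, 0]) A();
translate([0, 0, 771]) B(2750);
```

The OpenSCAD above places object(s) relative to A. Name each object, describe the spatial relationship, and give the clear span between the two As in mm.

Second table starts at x = 1570; first ends at x = 1180; clear span = 1570 − 1180 = 390 mm.

A is a table. B is a beam. A beam spans the tops of two tables. The clear span between the two tables is 390 mm.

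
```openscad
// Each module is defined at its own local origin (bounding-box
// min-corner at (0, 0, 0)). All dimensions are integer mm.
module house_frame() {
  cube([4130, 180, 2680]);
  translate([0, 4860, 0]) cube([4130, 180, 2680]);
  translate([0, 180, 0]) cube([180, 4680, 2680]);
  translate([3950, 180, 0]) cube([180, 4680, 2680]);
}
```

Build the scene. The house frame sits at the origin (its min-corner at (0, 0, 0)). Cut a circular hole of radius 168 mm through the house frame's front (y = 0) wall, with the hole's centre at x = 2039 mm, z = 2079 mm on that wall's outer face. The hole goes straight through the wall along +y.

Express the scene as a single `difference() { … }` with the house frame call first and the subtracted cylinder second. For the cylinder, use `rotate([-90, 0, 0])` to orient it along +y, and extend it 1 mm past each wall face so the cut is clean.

difference() {
  house_frame();
  translate([2039, -1, 2079]) rotate([-90, 0, 0]) cylinder(h = 182, r = 168);
}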